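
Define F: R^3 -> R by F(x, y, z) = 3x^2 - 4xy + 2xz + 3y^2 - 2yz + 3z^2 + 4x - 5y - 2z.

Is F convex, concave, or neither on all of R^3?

convex

F is quadratic, so its Hessian is the constant matrix H = [[6, -4, 2], [-4, 6, -2], [2, -2, 6]].
Leading principal minors: 6, 20, 104.
All positive ⇒ H ≻ 0 ⇒ convex.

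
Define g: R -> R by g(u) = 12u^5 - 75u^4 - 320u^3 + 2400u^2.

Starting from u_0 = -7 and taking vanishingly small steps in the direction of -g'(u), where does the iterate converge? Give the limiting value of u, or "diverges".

diverges

g'(u) = 60u(u - 5)(u - 4)(u + 4), so g'(-7) = 166320.
Gradient descent moves in the -g' direction, i.e. u is decreasing.
There is no critical point below u=-7, and g' keeps the same sign, so the iterate runs off to −∞.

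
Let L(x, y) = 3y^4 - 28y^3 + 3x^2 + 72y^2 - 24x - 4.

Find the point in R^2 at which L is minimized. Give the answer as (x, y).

L(x,y) separates as P(x) + Q(y) − 4, so its minimum is min P + min Q − 4.
P'(x) = 6x - 24 vanishes at x ∈ {4}; Q'(y) = 12y(y - 4)(y - 3) vanishes at y ∈ {0, 3, 4}.
Local minima of P (where P''>0): P(4)=-48. Local minima of Q: Q(0)=0, Q(4)=128.
So the global minimum of L is P(4) + Q(0) − 4 = -48 + 0 − 4 = -52, attained at (4, 0).

(4, 0)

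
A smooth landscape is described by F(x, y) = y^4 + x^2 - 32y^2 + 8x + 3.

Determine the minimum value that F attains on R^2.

-269

F(x,y) separates as P(x) + Q(y) + 3, so its minimum is min P + min Q + 3.
P'(x) = 2x + 8 vanishes at x ∈ {-4}; Q'(y) = 4y(y - 4)(y + 4) vanishes at y ∈ {-4, 0, 4}.
Local minima of P (where P''>0): P(-4)=-16. Local minima of Q: Q(-4)=-256, Q(4)=-256.
So the global minimum of F is P(-4) + Q(-4) + 3 = -16 − 256 + 3 = -269, attained at (-4, -4).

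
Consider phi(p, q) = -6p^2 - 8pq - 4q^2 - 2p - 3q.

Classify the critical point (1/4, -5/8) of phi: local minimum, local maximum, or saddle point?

The Hessian of phi is constant: H = [[-12, -8], [-8, -8]].
det(H) = (-12)·(-8) − (-8)² = 32.
det(H) > 0 and tr(H) = -20 < 0, so H is negative definite and the point is a local maximum.

local maximum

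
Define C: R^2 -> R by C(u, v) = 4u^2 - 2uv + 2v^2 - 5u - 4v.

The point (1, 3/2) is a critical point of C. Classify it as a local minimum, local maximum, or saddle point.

The Hessian of C is constant: H = [[8, -2], [-2, 4]].
det(H) = 8·4 − (-2)² = 28.
det(H) > 0 and tr(H) = 12 > 0, so H is positive definite and the point is a local minimum.

local minimum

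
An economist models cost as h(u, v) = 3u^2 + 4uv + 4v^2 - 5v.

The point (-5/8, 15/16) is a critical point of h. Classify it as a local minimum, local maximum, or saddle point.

local minimum

The Hessian of h is constant: H = [[6, 4], [4, 8]].
det(H) = 6·8 − 4² = 32.
det(H) > 0 and tr(H) = 14 > 0, so H is positive definite and the point is a local minimum.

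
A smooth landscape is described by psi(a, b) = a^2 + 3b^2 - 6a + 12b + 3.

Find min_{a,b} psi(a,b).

-18

psi(a,b) separates as P(a) + Q(b) + 3, so its minimum is min P + min Q + 3.
P'(a) = 2a - 6 vanishes at a ∈ {3}; Q'(b) = 6b + 12 vanishes at b ∈ {-2}.
Local minima of P (where P''>0): P(3)=-9. Local minima of Q: Q(-2)=-12.
So the global minimum of psi is P(3) + Q(-2) + 3 = -9 − 12 + 3 = -18, attained at (3, -2).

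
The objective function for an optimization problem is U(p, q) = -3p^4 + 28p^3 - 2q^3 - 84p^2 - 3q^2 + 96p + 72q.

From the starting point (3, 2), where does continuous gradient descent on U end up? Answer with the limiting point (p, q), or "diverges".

(2, -4)

U is separable, so gradient descent decouples: p follows -∂U/∂p, q follows -∂U/∂q.
∂U/∂p = -12(p - 4)(p - 2)(p - 1); at p=3 this is 24, so p decreases.
∂U/∂q = -6(q - 3)(q + 4); at q=2 this is 36, so q decreases.
p converges to its nearest critical value 2 (a local min of the p-part); q converges to -4. The iterate converges to (2, -4).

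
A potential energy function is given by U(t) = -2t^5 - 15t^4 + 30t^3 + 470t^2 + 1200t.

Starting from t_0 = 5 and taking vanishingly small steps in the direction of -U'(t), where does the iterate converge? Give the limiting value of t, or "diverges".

diverges

U'(t) = -10(t - 4)(t + 2)(t + 3)(t + 5), so U'(5) = -5600.
Gradient descent moves in the -U' direction, i.e. t is increasing.
There is no critical point above t=5, and U' keeps the same sign, so the iterate runs off to +∞.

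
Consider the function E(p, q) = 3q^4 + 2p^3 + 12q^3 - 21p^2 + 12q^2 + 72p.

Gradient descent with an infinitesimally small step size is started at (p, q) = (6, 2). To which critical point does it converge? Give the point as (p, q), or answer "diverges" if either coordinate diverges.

E is separable, so gradient descent decouples: p follows -∂E/∂p, q follows -∂E/∂q.
∂E/∂p = 6(p - 4)(p - 3); at p=6 this is 36, so p decreases.
∂E/∂q = 12q(q + 1)(q + 2); at q=2 this is 288, so q decreases.
p converges to its nearest critical value 4 (a local min of the p-part); q converges to 0. The iterate converges to (4, 0).

(4, 0)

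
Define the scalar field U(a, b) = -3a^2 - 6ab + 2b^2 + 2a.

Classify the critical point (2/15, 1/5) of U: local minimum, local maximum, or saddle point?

The Hessian of U is constant: H = [[-6, -6], [-6, 4]].
det(H) = (-6)·4 − (-6)² = -60.
Since det(H) < 0, H is indefinite and the critical point is a saddle point.

saddle point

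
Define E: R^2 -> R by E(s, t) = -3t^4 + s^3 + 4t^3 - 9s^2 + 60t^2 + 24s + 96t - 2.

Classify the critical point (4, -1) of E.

The mixed partial ∂²E/∂s∂t is 0, so the Hessian at any point is diag(E_ss, E_tt) = diag(6(s - 3), 12(-3t^2 + 2t + 10)).
At (4, -1): H = diag(6, 60).
Both eigenvalues are positive, so H is positive definite: a local minimum.

local minimum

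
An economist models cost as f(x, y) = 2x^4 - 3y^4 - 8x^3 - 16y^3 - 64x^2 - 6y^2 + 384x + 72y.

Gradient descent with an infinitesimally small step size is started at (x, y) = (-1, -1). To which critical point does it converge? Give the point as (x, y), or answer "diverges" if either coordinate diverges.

(-4, -2)

f is separable, so gradient descent decouples: x follows -∂f/∂x, y follows -∂f/∂y.
∂f/∂x = 8(x - 4)(x - 3)(x + 4); at x=-1 this is 480, so x decreases.
∂f/∂y = -12(y - 1)(y + 2)(y + 3); at y=-1 this is 48, so y decreases.
x converges to its nearest critical value -4 (a local min of the x-part); y converges to -2. The iterate converges to (-4, -2).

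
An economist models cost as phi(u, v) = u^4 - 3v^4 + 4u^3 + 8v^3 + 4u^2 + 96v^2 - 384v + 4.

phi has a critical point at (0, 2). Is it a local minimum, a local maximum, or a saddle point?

local minimum

The mixed partial ∂²phi/∂u∂v is 0, so the Hessian at any point is diag(phi_uu, phi_vv) = diag(4(3u^2 + 6u + 2), 12(-3v^2 + 4v + 16)).
At (0, 2): H = diag(8, 144).
Both eigenvalues are positive, so H is positive definite: a local minimum.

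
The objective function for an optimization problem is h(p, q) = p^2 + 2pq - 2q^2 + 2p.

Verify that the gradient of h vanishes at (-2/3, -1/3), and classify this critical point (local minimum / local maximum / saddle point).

saddle point

∇h = (2p + 2q + 2, 2p - 4q); substituting (-2/3, -1/3) gives ∇h = (0, 0), so (-2/3, -1/3) is indeed a critical point.
The Hessian of h is constant: H = [[2, 2], [2, -4]].
det(H) = 2·(-4) − 2² = -12.
Since det(H) < 0, H is indefinite and the critical point is a saddle point.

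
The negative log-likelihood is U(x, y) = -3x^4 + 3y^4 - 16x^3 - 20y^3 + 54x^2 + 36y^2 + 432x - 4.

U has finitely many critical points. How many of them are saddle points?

U separates as a function of x plus a function of y, so ∇U=0 decouples.
∂U/∂x = -12(x - 3)(x + 3)(x + 4) = 0 at x ∈ {-4, -3, 3}; ∂U/∂y = 12y(y - 3)(y - 2) = 0 at y ∈ {0, 2, 3}.
The Hessian is diagonal: diag(U_xx, U_yy). Second derivatives: U_xx(-4)=-84, U_xx(-3)=72, U_xx(3)=-504; U_yy(0)=72, U_yy(2)=-24, U_yy(3)=36.
Saddle points occur where the two diagonal entries have opposite signs: (-4, 0), (-4, 3), (-3, 2), (3, 0), (3, 3). Count: 5.

5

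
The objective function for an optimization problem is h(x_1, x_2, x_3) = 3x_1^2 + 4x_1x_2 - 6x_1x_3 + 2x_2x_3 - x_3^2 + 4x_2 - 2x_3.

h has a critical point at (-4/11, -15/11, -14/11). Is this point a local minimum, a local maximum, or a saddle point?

The Hessian is constant: H = [[6, 4, -6], [4, 0, 2], [-6, 2, -2]].
Leading principal minors: Δ₁ = 6, Δ₂ = -16, Δ₃ = -88.
The minors fit neither the all-positive nor the alternating-sign pattern, so H is indefinite: a saddle point.

saddle point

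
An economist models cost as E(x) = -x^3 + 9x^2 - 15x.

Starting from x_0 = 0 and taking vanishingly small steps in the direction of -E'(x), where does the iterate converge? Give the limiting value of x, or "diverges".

E'(x) = -3(x - 5)(x - 1), so E'(0) = -15.
Gradient descent moves in the -E' direction, i.e. x is increasing.
The nearest critical point in that direction is x = 1, where E'' = 12 > 0 (a local minimum). The iterate converges there.

1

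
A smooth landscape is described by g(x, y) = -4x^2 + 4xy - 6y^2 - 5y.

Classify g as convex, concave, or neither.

g is quadratic, so its Hessian is the constant matrix H = [[-8, 4], [4, -12]].
det(H) = 80, tr(H) = -20.
det(H) > 0 and tr(H) < 0, so H is negative definite everywhere: concave.

concave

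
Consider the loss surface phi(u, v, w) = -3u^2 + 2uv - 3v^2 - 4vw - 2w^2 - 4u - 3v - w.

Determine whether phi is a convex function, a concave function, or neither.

concave

phi is quadratic, so its Hessian is the constant matrix H = [[-6, 2, 0], [2, -6, -4], [0, -4, -4]].
Leading principal minors: -6, 32, -32.
Signs alternate −, +, − ⇒ H ≺ 0 ⇒ concave.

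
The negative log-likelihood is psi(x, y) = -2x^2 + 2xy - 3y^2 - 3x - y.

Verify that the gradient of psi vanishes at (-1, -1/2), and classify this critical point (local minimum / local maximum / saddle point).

∇psi = (-4x + 2y - 3, 2x - 6y - 1); substituting (-1, -1/2) gives ∇psi = (0, 0), so (-1, -1/2) is indeed a critical point.
The Hessian of psi is constant: H = [[-4, 2], [2, -6]].
det(H) = (-4)·(-6) − 2² = 20.
det(H) > 0 and tr(H) = -10 < 0, so H is negative definite and the point is a local maximum.

local maximum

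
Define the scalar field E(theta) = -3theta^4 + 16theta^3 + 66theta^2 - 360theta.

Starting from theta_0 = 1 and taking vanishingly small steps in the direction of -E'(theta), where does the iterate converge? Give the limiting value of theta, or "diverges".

2

E'(theta) = -12(theta - 5)(theta - 2)(theta + 3), so E'(1) = -192.
Gradient descent moves in the -E' direction, i.e. theta is increasing.
The nearest critical point in that direction is theta = 2, where E'' = 180 > 0 (a local minimum). The iterate converges there.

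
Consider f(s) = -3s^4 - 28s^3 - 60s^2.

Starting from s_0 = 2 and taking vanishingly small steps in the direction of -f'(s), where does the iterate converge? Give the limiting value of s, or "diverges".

f'(s) = -12s(s + 2)(s + 5), so f'(2) = -672.
Gradient descent moves in the -f' direction, i.e. s is increasing.
There is no critical point above s=2, and f' keeps the same sign, so the iterate runs off to +∞.

diverges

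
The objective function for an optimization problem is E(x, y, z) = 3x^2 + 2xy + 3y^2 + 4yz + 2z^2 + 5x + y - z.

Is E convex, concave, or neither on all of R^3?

convex

E is quadratic, so its Hessian is the constant matrix H = [[6, 2, 0], [2, 6, 4], [0, 4, 4]].
Leading principal minors: 6, 32, 32.
All positive ⇒ H ≻ 0 ⇒ convex.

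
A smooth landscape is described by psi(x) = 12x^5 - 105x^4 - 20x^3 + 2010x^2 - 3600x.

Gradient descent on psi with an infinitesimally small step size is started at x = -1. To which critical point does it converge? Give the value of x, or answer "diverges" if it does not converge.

1

psi'(x) = 60(x - 5)(x - 4)(x - 1)(x + 3), so psi'(-1) = -7200.
Gradient descent moves in the -psi' direction, i.e. x is increasing.
The nearest critical point in that direction is x = 1, where psi'' = 2880 > 0 (a local minimum). The iterate converges there.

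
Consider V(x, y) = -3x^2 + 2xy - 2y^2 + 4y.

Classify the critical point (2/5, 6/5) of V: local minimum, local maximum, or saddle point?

local maximum

The Hessian of V is constant: H = [[-6, 2], [2, -4]].
det(H) = (-6)·(-4) − 2² = 20.
det(H) > 0 and tr(H) = -10 < 0, so H is negative definite and the point is a local maximum.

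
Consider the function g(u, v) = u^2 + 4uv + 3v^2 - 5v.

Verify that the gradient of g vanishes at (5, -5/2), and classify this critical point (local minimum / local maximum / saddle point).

∇g = (2u + 4v, 4u + 6v - 5); substituting (5, -5/2) gives ∇g = (0, 0), so (5, -5/2) is indeed a critical point.
The Hessian of g is constant: H = [[2, 4], [4, 6]].
det(H) = 2·6 − 4² = -4.
Since det(H) < 0, H is indefinite and the critical point is a saddle point.

saddle point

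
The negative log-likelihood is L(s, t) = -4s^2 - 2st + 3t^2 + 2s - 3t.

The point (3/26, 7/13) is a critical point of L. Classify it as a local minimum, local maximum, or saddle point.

The Hessian of L is constant: H = [[-8, -2], [-2, 6]].
det(H) = (-8)·6 − (-2)² = -52.
Since det(H) < 0, H is indefinite and the critical point is a saddle point.

saddle point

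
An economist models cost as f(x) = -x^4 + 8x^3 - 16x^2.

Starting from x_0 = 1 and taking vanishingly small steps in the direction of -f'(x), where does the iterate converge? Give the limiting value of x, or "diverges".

f'(x) = -4x(x - 4)(x - 2), so f'(1) = -12.
Gradient descent moves in the -f' direction, i.e. x is increasing.
The nearest critical point in that direction is x = 2, where f'' = 16 > 0 (a local minimum). The iterate converges there.

2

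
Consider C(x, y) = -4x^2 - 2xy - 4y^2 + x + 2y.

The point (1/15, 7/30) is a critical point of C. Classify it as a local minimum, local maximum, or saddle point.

The Hessian of C is constant: H = [[-8, -2], [-2, -8]].
det(H) = (-8)·(-8) − (-2)² = 60.
det(H) > 0 and tr(H) = -16 < 0, so H is negative definite and the point is a local maximum.

local maximum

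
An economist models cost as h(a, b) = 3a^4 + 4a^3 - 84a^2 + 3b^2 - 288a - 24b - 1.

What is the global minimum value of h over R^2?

-1521

h(a,b) separates as P(a) + Q(b) − 1, so its minimum is min P + min Q − 1.
P'(a) = 12(a - 4)(a + 2)(a + 3) vanishes at a ∈ {-3, -2, 4}; Q'(b) = 6b - 24 vanishes at b ∈ {4}.
Local minima of P (where P''>0): P(-3)=243, P(4)=-1472. Local minima of Q: Q(4)=-48.
So the global minimum of h is P(4) + Q(4) − 1 = -1472 − 48 − 1 = -1521, attained at (4, 4).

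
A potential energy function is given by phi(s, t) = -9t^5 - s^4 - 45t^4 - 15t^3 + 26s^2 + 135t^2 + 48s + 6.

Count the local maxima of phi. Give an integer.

phi separates as a function of s plus a function of t, so ∇phi=0 decouples.
∂phi/∂s = -4(s - 4)(s + 1)(s + 3) = 0 at s ∈ {-3, -1, 4}; ∂phi/∂t = -45t(t - 1)(t + 2)(t + 3) = 0 at t ∈ {-3, -2, 0, 1}.
The Hessian is diagonal: diag(phi_ss, phi_tt). Second derivatives: phi_ss(-3)=-56, phi_ss(-1)=40, phi_ss(4)=-140; phi_tt(-3)=540, phi_tt(-2)=-270, phi_tt(0)=270, phi_tt(1)=-540.
Local maxima occur where both diagonal entries negative: (-3, -2), (-3, 1), (4, -2), (4, 1). Count: 4.

4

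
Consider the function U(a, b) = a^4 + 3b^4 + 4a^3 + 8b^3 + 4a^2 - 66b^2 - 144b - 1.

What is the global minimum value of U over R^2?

U(a,b) separates as P(a) + Q(b) − 1, so its minimum is min P + min Q − 1.
P'(a) = 4a(a + 1)(a + 2) vanishes at a ∈ {-2, -1, 0}; Q'(b) = 12(b - 3)(b + 1)(b + 4) vanishes at b ∈ {-4, -1, 3}.
Local minima of P (where P''>0): P(-2)=0, P(0)=0. Local minima of Q: Q(-4)=-224, Q(3)=-567.
So the global minimum of U is P(-2) + Q(3) − 1 = 0 − 567 − 1 = -568, attained at (-2, 3).

-568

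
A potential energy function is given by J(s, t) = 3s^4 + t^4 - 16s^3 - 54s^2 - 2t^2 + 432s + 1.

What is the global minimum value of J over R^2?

J(s,t) separates as P(s) + Q(t) + 1, so its minimum is min P + min Q + 1.
P'(s) = 12(s - 4)(s - 3)(s + 3) vanishes at s ∈ {-3, 3, 4}; Q'(t) = 4t(t - 1)(t + 1) vanishes at t ∈ {-1, 0, 1}.
Local minima of P (where P''>0): P(-3)=-1107, P(4)=608. Local minima of Q: Q(-1)=-1, Q(1)=-1.
So the global minimum of J is P(-3) + Q(-1) + 1 = -1107 − 1 + 1 = -1107, attained at (-3, -1).

-1107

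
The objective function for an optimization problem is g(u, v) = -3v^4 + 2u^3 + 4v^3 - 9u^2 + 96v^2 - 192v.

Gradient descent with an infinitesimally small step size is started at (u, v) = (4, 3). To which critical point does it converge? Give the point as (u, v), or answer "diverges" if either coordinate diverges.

g is separable, so gradient descent decouples: u follows -∂g/∂u, v follows -∂g/∂v.
∂g/∂u = 6u(u - 3); at u=4 this is 24, so u decreases.
∂g/∂v = -12(v - 4)(v - 1)(v + 4); at v=3 this is 168, so v decreases.
u converges to its nearest critical value 3 (a local min of the u-part); v converges to 1. The iterate converges to (3, 1).

(3, 1)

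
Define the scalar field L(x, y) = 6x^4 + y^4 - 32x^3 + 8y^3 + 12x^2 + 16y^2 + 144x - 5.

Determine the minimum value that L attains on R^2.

-99

L(x,y) separates as P(x) + Q(y) − 5, so its minimum is min P + min Q − 5.
P'(x) = 24(x - 3)(x - 2)(x + 1) vanishes at x ∈ {-1, 2, 3}; Q'(y) = 4y(y + 2)(y + 4) vanishes at y ∈ {-4, -2, 0}.
Local minima of P (where P''>0): P(-1)=-94, P(3)=162. Local minima of Q: Q(-4)=0, Q(0)=0.
So the global minimum of L is P(-1) + Q(-4) − 5 = -94 + 0 − 5 = -99, attained at (-1, -4).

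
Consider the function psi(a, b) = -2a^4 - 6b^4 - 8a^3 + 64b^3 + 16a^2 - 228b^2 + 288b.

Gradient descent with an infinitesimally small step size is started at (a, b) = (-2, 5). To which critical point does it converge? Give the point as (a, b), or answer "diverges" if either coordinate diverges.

psi is separable, so gradient descent decouples: a follows -∂psi/∂a, b follows -∂psi/∂b.
∂psi/∂a = -8a(a - 1)(a + 4); at a=-2 this is -96, so a increases.
∂psi/∂b = -24(b - 4)(b - 3)(b - 1); at b=5 this is -192, so b increases.
The b-coordinate has no critical point in that direction and runs off to infinity.

diverges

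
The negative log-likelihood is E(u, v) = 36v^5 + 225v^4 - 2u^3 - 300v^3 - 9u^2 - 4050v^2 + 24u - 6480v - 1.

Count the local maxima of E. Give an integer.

E separates as a function of u plus a function of v, so ∇E=0 decouples.
∂E/∂u = -6(u - 1)(u + 4) = 0 at u ∈ {-4, 1}; ∂E/∂v = 180(v - 3)(v + 1)(v + 3)(v + 4) = 0 at v ∈ {-4, -3, -1, 3}.
The Hessian is diagonal: diag(E_uu, E_vv). Second derivatives: E_uu(-4)=30, E_uu(1)=-30; E_vv(-4)=-3780, E_vv(-3)=2160, E_vv(-1)=-4320, E_vv(3)=30240.
Local maxima occur where both diagonal entries negative: (1, -4), (1, -1). Count: 2.

2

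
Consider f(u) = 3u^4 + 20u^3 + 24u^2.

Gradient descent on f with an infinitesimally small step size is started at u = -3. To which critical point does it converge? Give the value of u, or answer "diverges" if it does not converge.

-4

f'(u) = 12u(u + 1)(u + 4), so f'(-3) = 72.
Gradient descent moves in the -f' direction, i.e. u is decreasing.
The nearest critical point in that direction is u = -4, where f'' = 144 > 0 (a local minimum). The iterate converges there.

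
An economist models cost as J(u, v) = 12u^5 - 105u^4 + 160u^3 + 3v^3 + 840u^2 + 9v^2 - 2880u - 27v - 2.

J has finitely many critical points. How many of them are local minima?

J separates as a function of u plus a function of v, so ∇J=0 decouples.
∂J/∂u = 60(u - 4)(u - 3)(u - 2)(u + 2) = 0 at u ∈ {-2, 2, 3, 4}; ∂J/∂v = 9(v - 1)(v + 3) = 0 at v ∈ {-3, 1}.
The Hessian is diagonal: diag(J_uu, J_vv). Second derivatives: J_uu(-2)=-7200, J_uu(2)=480, J_uu(3)=-300, J_uu(4)=720; J_vv(-3)=-36, J_vv(1)=36.
Local minima occur where both diagonal entries positive: (2, 1), (4, 1). Count: 2.

2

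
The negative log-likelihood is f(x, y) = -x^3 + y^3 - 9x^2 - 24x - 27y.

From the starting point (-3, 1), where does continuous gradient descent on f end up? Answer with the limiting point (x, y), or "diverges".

(-4, 3)

f is separable, so gradient descent decouples: x follows -∂f/∂x, y follows -∂f/∂y.
∂f/∂x = -3(x + 2)(x + 4); at x=-3 this is 3, so x decreases.
∂f/∂y = 3(y - 3)(y + 3); at y=1 this is -24, so y increases.
x converges to its nearest critical value -4 (a local min of the x-part); y converges to 3. The iterate converges to (-4, 3).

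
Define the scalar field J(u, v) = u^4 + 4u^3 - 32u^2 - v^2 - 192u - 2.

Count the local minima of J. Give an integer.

J separates as a function of u plus a function of v, so ∇J=0 decouples.
∂J/∂u = 4(u - 4)(u + 3)(u + 4) = 0 at u ∈ {-4, -3, 4}; ∂J/∂v = -2v = 0 at v ∈ {0}.
The Hessian is diagonal: diag(J_uu, J_vv). Second derivatives: J_uu(-4)=32, J_uu(-3)=-28, J_uu(4)=224; J_vv(0)=-2.
Local minima occur where both diagonal entries positive: none. Count: 0.

0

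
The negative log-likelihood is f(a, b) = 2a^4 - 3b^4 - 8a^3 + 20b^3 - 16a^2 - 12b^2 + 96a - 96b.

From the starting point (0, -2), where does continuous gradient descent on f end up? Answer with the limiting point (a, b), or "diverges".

f is separable, so gradient descent decouples: a follows -∂f/∂a, b follows -∂f/∂b.
∂f/∂a = 8(a - 3)(a - 2)(a + 2); at a=0 this is 96, so a decreases.
∂f/∂b = -12(b - 4)(b - 2)(b + 1); at b=-2 this is 288, so b decreases.
The b-coordinate has no critical point in that direction and runs off to infinity.

diverges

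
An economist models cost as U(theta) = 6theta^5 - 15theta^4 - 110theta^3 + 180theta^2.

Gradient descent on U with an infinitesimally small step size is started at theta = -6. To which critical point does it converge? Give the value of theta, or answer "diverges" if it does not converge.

U'(theta) = 30theta(theta - 4)(theta - 1)(theta + 3), so U'(-6) = 37800.
Gradient descent moves in the -U' direction, i.e. theta is decreasing.
There is no critical point below theta=-6, and U' keeps the same sign, so the iterate runs off to −∞.

diverges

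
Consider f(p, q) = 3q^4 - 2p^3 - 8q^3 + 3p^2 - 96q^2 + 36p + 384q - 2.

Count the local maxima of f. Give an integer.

f separates as a function of p plus a function of q, so ∇f=0 decouples.
∂f/∂p = -6(p - 3)(p + 2) = 0 at p ∈ {-2, 3}; ∂f/∂q = 12(q - 4)(q - 2)(q + 4) = 0 at q ∈ {-4, 2, 4}.
The Hessian is diagonal: diag(f_pp, f_qq). Second derivatives: f_pp(-2)=30, f_pp(3)=-30; f_qq(-4)=576, f_qq(2)=-144, f_qq(4)=192.
Local maxima occur where both diagonal entries negative: (3, 2). Count: 1.

1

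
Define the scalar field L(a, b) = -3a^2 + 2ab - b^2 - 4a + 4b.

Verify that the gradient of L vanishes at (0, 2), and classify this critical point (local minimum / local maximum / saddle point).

∇L = (-6a + 2b - 4, 2a - 2b + 4); substituting (0, 2) gives ∇L = (0, 0), so (0, 2) is indeed a critical point.
The Hessian of L is constant: H = [[-6, 2], [2, -2]].
det(H) = (-6)·(-2) − 2² = 8.
det(H) > 0 and tr(H) = -8 < 0, so H is negative definite and the point is a local maximum.

local maximum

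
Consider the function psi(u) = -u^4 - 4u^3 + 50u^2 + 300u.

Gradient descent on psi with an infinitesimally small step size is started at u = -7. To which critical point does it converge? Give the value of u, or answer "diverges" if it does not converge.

psi'(u) = -4(u - 5)(u + 3)(u + 5), so psi'(-7) = 384.
Gradient descent moves in the -psi' direction, i.e. u is decreasing.
There is no critical point below u=-7, and psi' keeps the same sign, so the iterate runs off to −∞.

diverges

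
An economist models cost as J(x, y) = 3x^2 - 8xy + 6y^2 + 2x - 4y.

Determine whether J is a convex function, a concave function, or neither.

convex

J is quadratic, so its Hessian is the constant matrix H = [[6, -8], [-8, 12]].
det(H) = 8, tr(H) = 18.
det(H) > 0 and tr(H) > 0, so H is positive definite everywhere: convex.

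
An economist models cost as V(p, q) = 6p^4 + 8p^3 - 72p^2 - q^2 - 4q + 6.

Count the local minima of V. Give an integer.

0

V separates as a function of p plus a function of q, so ∇V=0 decouples.
∂V/∂p = 24p(p - 2)(p + 3) = 0 at p ∈ {-3, 0, 2}; ∂V/∂q = -2(q + 2) = 0 at q ∈ {-2}.
The Hessian is diagonal: diag(V_pp, V_qq). Second derivatives: V_pp(-3)=360, V_pp(0)=-144, V_pp(2)=240; V_qq(-2)=-2.
Local minima occur where both diagonal entries positive: none. Count: 0.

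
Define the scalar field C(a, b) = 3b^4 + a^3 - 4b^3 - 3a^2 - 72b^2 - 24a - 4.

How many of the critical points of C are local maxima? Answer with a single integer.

1

C separates as a function of a plus a function of b, so ∇C=0 decouples.
∂C/∂a = 3(a - 4)(a + 2) = 0 at a ∈ {-2, 4}; ∂C/∂b = 12b(b - 4)(b + 3) = 0 at b ∈ {-3, 0, 4}.
The Hessian is diagonal: diag(C_aa, C_bb). Second derivatives: C_aa(-2)=-18, C_aa(4)=18; C_bb(-3)=252, C_bb(0)=-144, C_bb(4)=336.
Local maxima occur where both diagonal entries negative: (-2, 0). Count: 1.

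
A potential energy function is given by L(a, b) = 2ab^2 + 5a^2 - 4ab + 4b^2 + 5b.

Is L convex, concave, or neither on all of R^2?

neither

The term 2ab^2 is cubic, so the Hessian is not constant.
∂²L/∂b² = 4a + 8, which takes both signs as a varies (negative for sufficiently negative a). A diagonal entry of the Hessian changing sign means the Hessian is neither positive- nor negative-semidefinite on all of R^2.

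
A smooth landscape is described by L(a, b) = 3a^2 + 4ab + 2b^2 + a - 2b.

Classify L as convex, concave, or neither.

convex

L is quadratic, so its Hessian is the constant matrix H = [[6, 4], [4, 4]].
det(H) = 8, tr(H) = 10.
det(H) > 0 and tr(H) > 0, so H is positive definite everywhere: convex.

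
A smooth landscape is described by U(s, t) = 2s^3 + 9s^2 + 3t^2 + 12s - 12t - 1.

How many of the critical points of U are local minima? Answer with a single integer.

1

U separates as a function of s plus a function of t, so ∇U=0 decouples.
∂U/∂s = 6(s + 1)(s + 2) = 0 at s ∈ {-2, -1}; ∂U/∂t = 6(t - 2) = 0 at t ∈ {2}.
The Hessian is diagonal: diag(U_ss, U_tt). Second derivatives: U_ss(-2)=-6, U_ss(-1)=6; U_tt(2)=6.
Local minima occur where both diagonal entries positive: (-1, 2). Count: 1.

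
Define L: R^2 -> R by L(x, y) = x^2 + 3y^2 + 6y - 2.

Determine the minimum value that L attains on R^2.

L(x,y) separates as P(x) + Q(y) − 2, so its minimum is min P + min Q − 2.
P'(x) = 2x vanishes at x ∈ {0}; Q'(y) = 6y + 6 vanishes at y ∈ {-1}.
Local minima of P (where P''>0): P(0)=0. Local minima of Q: Q(-1)=-3.
So the global minimum of L is P(0) + Q(-1) − 2 = 0 − 3 − 2 = -5, attained at (0, -1).

-5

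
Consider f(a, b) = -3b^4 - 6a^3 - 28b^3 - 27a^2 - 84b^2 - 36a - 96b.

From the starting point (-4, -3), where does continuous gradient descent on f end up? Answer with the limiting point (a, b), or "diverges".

(-2, -2)

f is separable, so gradient descent decouples: a follows -∂f/∂a, b follows -∂f/∂b.
∂f/∂a = -18(a + 1)(a + 2); at a=-4 this is -108, so a increases.
∂f/∂b = -12(b + 1)(b + 2)(b + 4); at b=-3 this is -24, so b increases.
a converges to its nearest critical value -2 (a local min of the a-part); b converges to -2. The iterate converges to (-2, -2).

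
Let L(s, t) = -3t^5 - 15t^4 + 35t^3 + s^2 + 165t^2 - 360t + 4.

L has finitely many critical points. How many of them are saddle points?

L separates as a function of s plus a function of t, so ∇L=0 decouples.
∂L/∂s = 2s = 0 at s ∈ {0}; ∂L/∂t = -15(t - 2)(t - 1)(t + 3)(t + 4) = 0 at t ∈ {-4, -3, 1, 2}.
The Hessian is diagonal: diag(L_ss, L_tt). Second derivatives: L_ss(0)=2; L_tt(-4)=450, L_tt(-3)=-300, L_tt(1)=300, L_tt(2)=-450.
Saddle points occur where the two diagonal entries have opposite signs: (0, -3), (0, 2). Count: 2.

2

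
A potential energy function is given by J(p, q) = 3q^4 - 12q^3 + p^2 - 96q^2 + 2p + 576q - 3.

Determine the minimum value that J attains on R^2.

-2308

J(p,q) separates as A(p) + B(q) − 3, so its minimum is min A + min B − 3.
A'(p) = 2p + 2 vanishes at p ∈ {-1}; B'(q) = 12(q - 4)(q - 3)(q + 4) vanishes at q ∈ {-4, 3, 4}.
Local minima of A (where A''>0): A(-1)=-1. Local minima of B: B(-4)=-2304, B(4)=768.
So the global minimum of J is A(-1) + B(-4) − 3 = -1 − 2304 − 3 = -2308, attained at (-1, -4).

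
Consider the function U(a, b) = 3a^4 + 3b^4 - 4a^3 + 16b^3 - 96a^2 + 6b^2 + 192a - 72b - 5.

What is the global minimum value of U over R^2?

U(a,b) separates as P(a) + Q(b) − 5, so its minimum is min P + min Q − 5.
P'(a) = 12(a - 4)(a - 1)(a + 4) vanishes at a ∈ {-4, 1, 4}; Q'(b) = 12(b - 1)(b + 2)(b + 3) vanishes at b ∈ {-3, -2, 1}.
Local minima of P (where P''>0): P(-4)=-1280, P(4)=-256. Local minima of Q: Q(-3)=81, Q(1)=-47.
So the global minimum of U is P(-4) + Q(1) − 5 = -1280 − 47 − 5 = -1332, attained at (-4, 1).

-1332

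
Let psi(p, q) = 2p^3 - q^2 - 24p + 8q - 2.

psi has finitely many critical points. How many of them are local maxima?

psi separates as a function of p plus a function of q, so ∇psi=0 decouples.
∂psi/∂p = 6(p - 2)(p + 2) = 0 at p ∈ {-2, 2}; ∂psi/∂q = -2(q - 4) = 0 at q ∈ {4}.
The Hessian is diagonal: diag(psi_pp, psi_qq). Second derivatives: psi_pp(-2)=-24, psi_pp(2)=24; psi_qq(4)=-2.
Local maxima occur where both diagonal entries negative: (-2, 4). Count: 1.

1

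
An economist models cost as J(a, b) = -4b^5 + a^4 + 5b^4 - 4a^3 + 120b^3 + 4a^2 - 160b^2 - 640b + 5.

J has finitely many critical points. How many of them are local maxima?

2

J separates as a function of a plus a function of b, so ∇J=0 decouples.
∂J/∂a = 4a(a - 2)(a - 1) = 0 at a ∈ {0, 1, 2}; ∂J/∂b = -20(b - 4)(b - 2)(b + 1)(b + 4) = 0 at b ∈ {-4, -1, 2, 4}.
The Hessian is diagonal: diag(J_aa, J_bb). Second derivatives: J_aa(0)=8, J_aa(1)=-4, J_aa(2)=8; J_bb(-4)=2880, J_bb(-1)=-900, J_bb(2)=720, J_bb(4)=-1600.
Local maxima occur where both diagonal entries negative: (1, -1), (1, 4). Count: 2.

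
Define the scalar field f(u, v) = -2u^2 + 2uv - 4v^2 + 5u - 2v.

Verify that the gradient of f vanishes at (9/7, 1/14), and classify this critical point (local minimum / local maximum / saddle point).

local maximum

∇f = (-4u + 2v + 5, 2u - 8v - 2); substituting (9/7, 1/14) gives ∇f = (0, 0), so (9/7, 1/14) is indeed a critical point.
The Hessian of f is constant: H = [[-4, 2], [2, -8]].
det(H) = (-4)·(-8) − 2² = 28.
det(H) > 0 and tr(H) = -12 < 0, so H is negative definite and the point is a local maximum.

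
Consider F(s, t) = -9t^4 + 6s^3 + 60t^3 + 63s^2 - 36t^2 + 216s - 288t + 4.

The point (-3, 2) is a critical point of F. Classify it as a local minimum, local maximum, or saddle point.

local minimum

The mixed partial ∂²F/∂s∂t is 0, so the Hessian at any point is diag(F_ss, F_tt) = diag(18(2s + 7), 36(-3t^2 + 10t - 2)).
At (-3, 2): H = diag(18, 216).
Both eigenvalues are positive, so H is positive definite: a local minimum.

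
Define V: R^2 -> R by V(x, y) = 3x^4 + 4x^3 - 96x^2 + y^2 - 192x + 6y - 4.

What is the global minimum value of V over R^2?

V(x,y) separates as P(x) + Q(y) − 4, so its minimum is min P + min Q − 4.
P'(x) = 12(x - 4)(x + 1)(x + 4) vanishes at x ∈ {-4, -1, 4}; Q'(y) = 2y + 6 vanishes at y ∈ {-3}.
Local minima of P (where P''>0): P(-4)=-256, P(4)=-1280. Local minima of Q: Q(-3)=-9.
So the global minimum of V is P(4) + Q(-3) − 4 = -1280 − 9 − 4 = -1293, attained at (4, -3).

-1293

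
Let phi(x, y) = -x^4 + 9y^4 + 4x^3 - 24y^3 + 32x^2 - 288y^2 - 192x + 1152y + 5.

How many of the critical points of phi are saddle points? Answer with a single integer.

phi separates as a function of x plus a function of y, so ∇phi=0 decouples.
∂phi/∂x = -4(x - 4)(x - 3)(x + 4) = 0 at x ∈ {-4, 3, 4}; ∂phi/∂y = 36(y - 4)(y - 2)(y + 4) = 0 at y ∈ {-4, 2, 4}.
The Hessian is diagonal: diag(phi_xx, phi_yy). Second derivatives: phi_xx(-4)=-224, phi_xx(3)=28, phi_xx(4)=-32; phi_yy(-4)=1728, phi_yy(2)=-432, phi_yy(4)=576.
Saddle points occur where the two diagonal entries have opposite signs: (-4, -4), (-4, 4), (3, 2), (4, -4), (4, 4). Count: 5.

5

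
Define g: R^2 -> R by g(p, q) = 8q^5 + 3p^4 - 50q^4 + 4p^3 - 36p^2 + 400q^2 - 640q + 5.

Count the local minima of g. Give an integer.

g separates as a function of p plus a function of q, so ∇g=0 decouples.
∂g/∂p = 12p(p - 2)(p + 3) = 0 at p ∈ {-3, 0, 2}; ∂g/∂q = 40(q - 4)(q - 2)(q - 1)(q + 2) = 0 at q ∈ {-2, 1, 2, 4}.
The Hessian is diagonal: diag(g_pp, g_qq). Second derivatives: g_pp(-3)=180, g_pp(0)=-72, g_pp(2)=120; g_qq(-2)=-2880, g_qq(1)=360, g_qq(2)=-320, g_qq(4)=1440.
Local minima occur where both diagonal entries positive: (-3, 1), (-3, 4), (2, 1), (2, 4). Count: 4.

4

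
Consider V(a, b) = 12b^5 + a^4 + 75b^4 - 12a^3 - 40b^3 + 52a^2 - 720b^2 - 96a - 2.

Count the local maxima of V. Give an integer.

2

V separates as a function of a plus a function of b, so ∇V=0 decouples.
∂V/∂a = 4(a - 4)(a - 3)(a - 2) = 0 at a ∈ {2, 3, 4}; ∂V/∂b = 60b(b - 2)(b + 3)(b + 4) = 0 at b ∈ {-4, -3, 0, 2}.
The Hessian is diagonal: diag(V_aa, V_bb). Second derivatives: V_aa(2)=8, V_aa(3)=-4, V_aa(4)=8; V_bb(-4)=-1440, V_bb(-3)=900, V_bb(0)=-1440, V_bb(2)=3600.
Local maxima occur where both diagonal entries negative: (3, -4), (3, 0). Count: 2.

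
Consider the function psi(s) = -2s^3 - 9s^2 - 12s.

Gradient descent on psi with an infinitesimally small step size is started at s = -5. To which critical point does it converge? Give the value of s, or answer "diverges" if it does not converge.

-2

psi'(s) = -6(s + 1)(s + 2), so psi'(-5) = -72.
Gradient descent moves in the -psi' direction, i.e. s is increasing.
The nearest critical point in that direction is s = -2, where psi'' = 6 > 0 (a local minimum). The iterate converges there.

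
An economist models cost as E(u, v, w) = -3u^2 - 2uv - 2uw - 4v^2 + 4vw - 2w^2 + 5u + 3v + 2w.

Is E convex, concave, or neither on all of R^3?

E is quadratic, so its Hessian is the constant matrix H = [[-6, -2, -2], [-2, -8, 4], [-2, 4, -4]].
Leading principal minors: -6, 44, -16.
Signs alternate −, +, − ⇒ H ≺ 0 ⇒ concave.

concave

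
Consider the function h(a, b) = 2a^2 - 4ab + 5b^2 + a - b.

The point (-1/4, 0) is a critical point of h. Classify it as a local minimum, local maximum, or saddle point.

The Hessian of h is constant: H = [[4, -4], [-4, 10]].
det(H) = 4·10 − (-4)² = 24.
det(H) > 0 and tr(H) = 14 > 0, so H is positive definite and the point is a local minimum.

local minimum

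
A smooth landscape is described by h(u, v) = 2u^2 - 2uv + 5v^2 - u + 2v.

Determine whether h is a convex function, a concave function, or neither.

convex

h is quadratic, so its Hessian is the constant matrix H = [[4, -2], [-2, 10]].
det(H) = 36, tr(H) = 14.
det(H) > 0 and tr(H) > 0, so H is positive definite everywhere: convex.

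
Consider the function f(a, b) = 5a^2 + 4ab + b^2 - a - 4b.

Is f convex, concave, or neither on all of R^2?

convex

f is quadratic, so its Hessian is the constant matrix H = [[10, 4], [4, 2]].
det(H) = 4, tr(H) = 12.
det(H) > 0 and tr(H) > 0, so H is positive definite everywhere: convex.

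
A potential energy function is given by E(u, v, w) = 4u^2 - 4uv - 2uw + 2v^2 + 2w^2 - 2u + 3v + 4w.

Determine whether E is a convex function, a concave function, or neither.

E is quadratic, so its Hessian is the constant matrix H = [[8, -4, -2], [-4, 4, 0], [-2, 0, 4]].
Leading principal minors: 8, 16, 48.
All positive ⇒ H ≻ 0 ⇒ convex.

convex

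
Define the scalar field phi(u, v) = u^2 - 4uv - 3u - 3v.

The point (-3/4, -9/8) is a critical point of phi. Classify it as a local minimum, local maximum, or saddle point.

saddle point

The Hessian of phi is constant: H = [[2, -4], [-4, 0]].
det(H) = 2·0 − (-4)² = -16.
Since det(H) < 0, H is indefinite and the critical point is a saddle point.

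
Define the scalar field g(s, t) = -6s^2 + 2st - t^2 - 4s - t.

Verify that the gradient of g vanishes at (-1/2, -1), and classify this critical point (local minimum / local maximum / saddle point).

∇g = (-12s + 2t - 4, 2s - 2t - 1); substituting (-1/2, -1) gives ∇g = (0, 0), so (-1/2, -1) is indeed a critical point.
The Hessian of g is constant: H = [[-12, 2], [2, -2]].
det(H) = (-12)·(-2) − 2² = 20.
det(H) > 0 and tr(H) = -14 < 0, so H is negative definite and the point is a local maximum.

local maximum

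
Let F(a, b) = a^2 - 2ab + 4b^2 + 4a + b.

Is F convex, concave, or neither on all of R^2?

convex

F is quadratic, so its Hessian is the constant matrix H = [[2, -2], [-2, 8]].
det(H) = 12, tr(H) = 10.
det(H) > 0 and tr(H) > 0, so H is positive definite everywhere: convex.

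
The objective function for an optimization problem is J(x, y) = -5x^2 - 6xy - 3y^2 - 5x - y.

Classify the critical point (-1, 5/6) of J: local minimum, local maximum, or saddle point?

The Hessian of J is constant: H = [[-10, -6], [-6, -6]].
det(H) = (-10)·(-6) − (-6)² = 24.
det(H) > 0 and tr(H) = -16 < 0, so H is negative definite and the point is a local maximum.

local maximum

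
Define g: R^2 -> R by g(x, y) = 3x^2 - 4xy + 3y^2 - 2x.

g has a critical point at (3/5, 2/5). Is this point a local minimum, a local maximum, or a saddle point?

The Hessian of g is constant: H = [[6, -4], [-4, 6]].
det(H) = 6·6 − (-4)² = 20.
det(H) > 0 and tr(H) = 12 > 0, so H is positive definite and the point is a local minimum.

local minimum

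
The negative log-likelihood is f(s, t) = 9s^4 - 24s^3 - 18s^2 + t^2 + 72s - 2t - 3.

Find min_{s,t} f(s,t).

f(s,t) separates as P(s) + Q(t) − 3, so its minimum is min P + min Q − 3.
P'(s) = 36(s - 2)(s - 1)(s + 1) vanishes at s ∈ {-1, 1, 2}; Q'(t) = 2(t - 1) vanishes at t ∈ {1}.
Local minima of P (where P''>0): P(-1)=-57, P(2)=24. Local minima of Q: Q(1)=-1.
So the global minimum of f is P(-1) + Q(1) − 3 = -57 − 1 − 3 = -61, attained at (-1, 1).

-61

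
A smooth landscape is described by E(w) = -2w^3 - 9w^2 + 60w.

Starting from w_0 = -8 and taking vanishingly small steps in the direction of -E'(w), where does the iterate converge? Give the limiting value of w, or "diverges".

-5

E'(w) = -6(w - 2)(w + 5), so E'(-8) = -180.
Gradient descent moves in the -E' direction, i.e. w is increasing.
The nearest critical point in that direction is w = -5, where E'' = 42 > 0 (a local minimum). The iterate converges there.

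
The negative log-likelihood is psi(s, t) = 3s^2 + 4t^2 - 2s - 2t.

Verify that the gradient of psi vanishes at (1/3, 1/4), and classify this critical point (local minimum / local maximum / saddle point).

∇psi = (6s - 2, 8t - 2); substituting (1/3, 1/4) gives ∇psi = (0, 0), so (1/3, 1/4) is indeed a critical point.
The Hessian of psi is constant: H = [[6, 0], [0, 8]].
det(H) = 6·8 − 0² = 48.
det(H) > 0 and tr(H) = 14 > 0, so H is positive definite and the point is a local minimum.

local minimum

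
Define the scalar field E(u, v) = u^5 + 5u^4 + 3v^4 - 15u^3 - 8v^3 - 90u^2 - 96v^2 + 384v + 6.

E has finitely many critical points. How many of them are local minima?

4

E separates as a function of u plus a function of v, so ∇E=0 decouples.
∂E/∂u = 5u(u - 3)(u + 3)(u + 4) = 0 at u ∈ {-4, -3, 0, 3}; ∂E/∂v = 12(v - 4)(v - 2)(v + 4) = 0 at v ∈ {-4, 2, 4}.
The Hessian is diagonal: diag(E_uu, E_vv). Second derivatives: E_uu(-4)=-140, E_uu(-3)=90, E_uu(0)=-180, E_uu(3)=630; E_vv(-4)=576, E_vv(2)=-144, E_vv(4)=192.
Local minima occur where both diagonal entries positive: (-3, -4), (-3, 4), (3, -4), (3, 4). Count: 4.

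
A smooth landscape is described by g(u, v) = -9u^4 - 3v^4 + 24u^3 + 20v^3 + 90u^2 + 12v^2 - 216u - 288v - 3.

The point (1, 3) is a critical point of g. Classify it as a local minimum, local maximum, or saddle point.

local minimum

The mixed partial ∂²g/∂u∂v is 0, so the Hessian at any point is diag(g_uu, g_vv) = diag(36(-3u^2 + 4u + 5), 12(-3v^2 + 10v + 2)).
At (1, 3): H = diag(216, 60).
Both eigenvalues are positive, so H is positive definite: a local minimum.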